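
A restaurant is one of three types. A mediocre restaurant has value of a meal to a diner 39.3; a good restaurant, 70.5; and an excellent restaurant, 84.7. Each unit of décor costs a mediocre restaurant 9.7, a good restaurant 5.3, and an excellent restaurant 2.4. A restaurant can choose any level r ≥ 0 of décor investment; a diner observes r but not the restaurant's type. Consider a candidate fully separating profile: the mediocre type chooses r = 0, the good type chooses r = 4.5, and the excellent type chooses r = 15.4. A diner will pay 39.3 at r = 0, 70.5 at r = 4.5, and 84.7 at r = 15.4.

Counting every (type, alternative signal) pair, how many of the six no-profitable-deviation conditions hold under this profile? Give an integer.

Mediocre (own payoff 39.3): to r=4.5 gives 70.5 − 9.7×4.5 = 26.85 → no gain ✓; to r=15.4 gives 84.7 − 9.7×15.4 = -64.68 → no gain ✓.
Excellent (own payoff 84.7 − 2.4×15.4 = 47.74): to r=0 gives 39.3 → no gain ✓; to r=4.5 gives 70.5 − 2.4×4.5 = 59.7 → profitable ✗.
Good (own payoff 70.5 − 5.3×4.5 = 46.65): to r=0 gives 39.3 → no gain ✓; to r=15.4 gives 84.7 − 5.3×15.4 = 3.08 → no gain ✓.
5 of the 6 constraints hold; not an equilibrium.

5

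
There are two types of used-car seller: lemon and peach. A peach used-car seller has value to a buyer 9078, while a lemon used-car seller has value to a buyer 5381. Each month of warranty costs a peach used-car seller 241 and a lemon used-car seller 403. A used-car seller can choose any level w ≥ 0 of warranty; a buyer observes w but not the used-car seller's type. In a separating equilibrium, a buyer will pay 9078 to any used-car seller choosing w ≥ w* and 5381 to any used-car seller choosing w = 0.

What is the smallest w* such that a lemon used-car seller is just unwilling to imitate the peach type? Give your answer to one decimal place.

9.2

A lemon used-car seller choosing w = 0 receives 5381.
Imitating at w* instead would pay 9078 at cost 403·w*, netting 9078 − 403·w*.
Indifference: 5381 = 9078 − 403·w*, so w* = (9078 − 5381) / 403 ≈ 9.2.
At w* the lemon type's incentive constraint just binds; the peach type strictly prefers w* since its per-unit cost is lower.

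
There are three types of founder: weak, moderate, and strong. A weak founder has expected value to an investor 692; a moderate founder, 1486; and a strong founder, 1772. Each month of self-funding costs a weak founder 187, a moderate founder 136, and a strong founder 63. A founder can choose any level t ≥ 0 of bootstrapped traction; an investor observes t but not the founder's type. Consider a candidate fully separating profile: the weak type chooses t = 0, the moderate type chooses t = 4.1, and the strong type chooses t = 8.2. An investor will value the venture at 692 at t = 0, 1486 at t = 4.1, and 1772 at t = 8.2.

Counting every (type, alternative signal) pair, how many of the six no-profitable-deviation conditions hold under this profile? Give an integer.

Moderate (own payoff 1486 − 136×4.1 = 928.4): to t=0 gives 692 → no gain ✓; to t=8.2 gives 1772 − 136×8.2 = 656.8 → no gain ✓.
Weak (own payoff 692): to t=4.1 gives 1486 − 187×4.1 = 719.3 → profitable ✗; to t=8.2 gives 1772 − 187×8.2 = 238.6 → no gain ✓.
Strong (own payoff 1772 − 63×8.2 = 1255.4): to t=0 gives 692 → no gain ✓; to t=4.1 gives 1486 − 63×4.1 = 1227.7 → no gain ✓.
5 of the 6 constraints hold; not an equilibrium.

5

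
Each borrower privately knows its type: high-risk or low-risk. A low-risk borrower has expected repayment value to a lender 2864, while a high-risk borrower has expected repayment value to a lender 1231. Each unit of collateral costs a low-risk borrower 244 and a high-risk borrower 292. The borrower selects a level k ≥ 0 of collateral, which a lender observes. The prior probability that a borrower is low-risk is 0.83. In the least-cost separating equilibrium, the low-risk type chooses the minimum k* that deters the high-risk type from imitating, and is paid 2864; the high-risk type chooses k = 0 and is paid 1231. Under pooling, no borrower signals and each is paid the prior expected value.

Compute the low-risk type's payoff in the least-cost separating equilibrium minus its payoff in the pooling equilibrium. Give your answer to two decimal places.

-1086.95

Least-cost separating signal: k* solves 1231 = 2864 − 292·k*, so k* = (2864 − 1231)/292 ≈ 5.5925.
Low-risk type's separating payoff: 2864 − 244 × k* = 2864 − 244 × (2864 − 1231)/292 = 2864 − 398452/292 ≈ 1499.4384.
Pooling payoff: 0.83 × 2864 + 0.17 × 1231 = 2586.39.
Difference: 1499.4384 − 2586.39 = -1086.9516, i.e. -1086.95 to two decimal places.
The low-risk type would prefer the pooling outcome.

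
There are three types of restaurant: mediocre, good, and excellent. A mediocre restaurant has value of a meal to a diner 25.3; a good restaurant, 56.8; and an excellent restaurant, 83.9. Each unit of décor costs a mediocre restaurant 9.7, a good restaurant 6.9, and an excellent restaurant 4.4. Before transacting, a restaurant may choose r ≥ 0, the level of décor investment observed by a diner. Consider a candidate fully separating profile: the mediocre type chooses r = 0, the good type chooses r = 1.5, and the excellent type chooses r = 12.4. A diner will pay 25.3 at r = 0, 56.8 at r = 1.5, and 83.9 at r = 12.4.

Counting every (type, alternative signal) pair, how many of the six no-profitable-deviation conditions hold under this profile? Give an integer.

4

Mediocre (own payoff 25.3): to r=1.5 gives 56.8 − 9.7×1.5 = 42.25 → profitable ✗; to r=12.4 gives 83.9 − 9.7×12.4 = -36.38 → no gain ✓.
Excellent (own payoff 83.9 − 4.4×12.4 = 29.34): to r=0 gives 25.3 → no gain ✓; to r=1.5 gives 56.8 − 4.4×1.5 = 50.2 → profitable ✗.
Good (own payoff 56.8 − 6.9×1.5 = 46.45): to r=0 gives 25.3 → no gain ✓; to r=12.4 gives 83.9 − 6.9×12.4 = -1.66 → no gain ✓.
4 of the 6 constraints hold; not an equilibrium.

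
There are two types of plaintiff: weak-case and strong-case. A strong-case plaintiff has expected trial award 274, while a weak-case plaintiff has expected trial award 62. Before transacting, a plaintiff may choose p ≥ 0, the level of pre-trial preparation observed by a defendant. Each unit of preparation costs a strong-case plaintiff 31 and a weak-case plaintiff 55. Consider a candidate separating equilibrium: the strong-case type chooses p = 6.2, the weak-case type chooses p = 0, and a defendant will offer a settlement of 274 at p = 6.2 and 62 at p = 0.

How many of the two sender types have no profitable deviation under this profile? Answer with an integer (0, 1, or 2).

Strong-case type: signal → 274 − 31 × 6.2 = 81.8; deviate to 0 → 62. IC holds (81.8 ≥ 62).
Weak-case type: stay at 0 → 62; mimic → 274 − 55 × 6.2 = -67. IC holds (62 ≥ -67).
2 of 2 constraints hold, so this is a separating equilibrium.

2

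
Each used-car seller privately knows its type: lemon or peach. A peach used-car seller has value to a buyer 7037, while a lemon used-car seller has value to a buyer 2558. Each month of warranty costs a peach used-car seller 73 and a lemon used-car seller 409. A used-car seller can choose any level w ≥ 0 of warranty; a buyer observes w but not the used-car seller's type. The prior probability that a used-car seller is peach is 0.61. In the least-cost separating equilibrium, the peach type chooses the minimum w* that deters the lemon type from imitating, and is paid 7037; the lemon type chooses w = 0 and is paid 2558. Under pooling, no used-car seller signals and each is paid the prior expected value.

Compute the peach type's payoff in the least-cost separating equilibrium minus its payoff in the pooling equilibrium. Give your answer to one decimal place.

Least-cost separating signal: w* solves 2558 = 7037 − 409·w*, so w* = (7037 − 2558)/409 ≈ 10.9511.
Peach type's separating payoff: 7037 − 73 × w* = 7037 − 73 × (7037 − 2558)/409 = 7037 − 326967/409 ≈ 6237.570.
Pooling payoff: 0.61 × 7037 + 0.39 × 2558 = 5290.19.
Difference: 6237.570 − 5290.19 = 947.38, i.e. 947.4 to one decimal place.
The peach type prefers to separate.

947.4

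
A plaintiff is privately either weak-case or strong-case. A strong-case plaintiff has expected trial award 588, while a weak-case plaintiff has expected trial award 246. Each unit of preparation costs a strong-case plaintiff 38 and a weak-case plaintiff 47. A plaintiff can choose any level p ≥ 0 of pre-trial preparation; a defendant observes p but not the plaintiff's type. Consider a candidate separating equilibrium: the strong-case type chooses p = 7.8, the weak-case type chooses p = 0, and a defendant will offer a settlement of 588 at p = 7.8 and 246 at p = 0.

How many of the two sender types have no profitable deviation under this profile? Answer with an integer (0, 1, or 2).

Weak-case type: stay at 0 → 246; mimic → 588 − 47 × 7.8 = 221.4. IC holds (246 ≥ 221.4).
Strong-case type: signal → 588 − 38 × 7.8 = 291.6; deviate to 0 → 246. IC holds (291.6 ≥ 246).
2 of 2 constraints hold, so this is a separating equilibrium.

2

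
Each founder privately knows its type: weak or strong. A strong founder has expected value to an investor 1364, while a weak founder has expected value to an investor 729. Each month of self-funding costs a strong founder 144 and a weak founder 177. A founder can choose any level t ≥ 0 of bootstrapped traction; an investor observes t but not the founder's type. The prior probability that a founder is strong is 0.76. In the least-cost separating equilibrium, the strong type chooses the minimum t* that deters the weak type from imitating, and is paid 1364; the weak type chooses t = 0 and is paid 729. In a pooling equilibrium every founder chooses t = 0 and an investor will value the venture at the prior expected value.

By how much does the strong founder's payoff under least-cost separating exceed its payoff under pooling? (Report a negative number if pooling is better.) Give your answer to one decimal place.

Least-cost separating signal: t* solves 729 = 1364 − 177·t*, so t* = (1364 − 729)/177 ≈ 3.5876.
Strong type's separating payoff: 1364 − 144 × t* = 1364 − 144 × (1364 − 729)/177 = 1364 − 91440/177 ≈ 847.390.
Pooling payoff: 0.76 × 1364 + 0.24 × 729 = 1211.6.
Difference: 847.390 − 1211.6 = -364.21, i.e. -364.2 to one decimal place.
The strong type would prefer the pooling outcome.

-364.2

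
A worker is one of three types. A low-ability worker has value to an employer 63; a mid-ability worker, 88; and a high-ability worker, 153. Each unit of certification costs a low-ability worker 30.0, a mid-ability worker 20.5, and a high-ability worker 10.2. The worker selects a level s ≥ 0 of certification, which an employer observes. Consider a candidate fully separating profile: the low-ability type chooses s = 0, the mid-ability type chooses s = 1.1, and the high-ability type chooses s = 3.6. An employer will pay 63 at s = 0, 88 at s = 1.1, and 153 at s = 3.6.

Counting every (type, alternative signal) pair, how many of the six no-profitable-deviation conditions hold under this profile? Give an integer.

5

Mid-ability (own payoff 88 − 20.5×1.1 = 65.45): to s=0 gives 63 → no gain ✓; to s=3.6 gives 153 − 20.5×3.6 = 79.2 → profitable ✗.
High-ability (own payoff 153 − 10.2×3.6 = 116.28): to s=0 gives 63 → no gain ✓; to s=1.1 gives 88 − 10.2×1.1 = 76.78 → no gain ✓.
Low-ability (own payoff 63): to s=1.1 gives 88 − 30.0×1.1 = 55 → no gain ✓; to s=3.6 gives 153 − 30.0×3.6 = 45 → no gain ✓.
5 of the 6 constraints hold; not an equilibrium.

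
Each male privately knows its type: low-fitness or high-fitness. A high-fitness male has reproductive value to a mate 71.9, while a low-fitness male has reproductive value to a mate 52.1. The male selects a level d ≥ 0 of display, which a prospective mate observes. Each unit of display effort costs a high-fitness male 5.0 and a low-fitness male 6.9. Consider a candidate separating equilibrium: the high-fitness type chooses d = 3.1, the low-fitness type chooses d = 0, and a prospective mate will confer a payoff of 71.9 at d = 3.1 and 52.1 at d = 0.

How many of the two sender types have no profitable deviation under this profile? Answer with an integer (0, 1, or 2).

High-fitness type: signal → 71.9 − 5.0 × 3.1 = 56.4; deviate to 0 → 52.1. IC holds (56.4 ≥ 52.1).
Low-fitness type: stay at 0 → 52.1; mimic → 71.9 − 6.9 × 3.1 = 50.51. IC holds (52.1 ≥ 50.51).
2 of 2 constraints hold, so this is a separating equilibrium.

2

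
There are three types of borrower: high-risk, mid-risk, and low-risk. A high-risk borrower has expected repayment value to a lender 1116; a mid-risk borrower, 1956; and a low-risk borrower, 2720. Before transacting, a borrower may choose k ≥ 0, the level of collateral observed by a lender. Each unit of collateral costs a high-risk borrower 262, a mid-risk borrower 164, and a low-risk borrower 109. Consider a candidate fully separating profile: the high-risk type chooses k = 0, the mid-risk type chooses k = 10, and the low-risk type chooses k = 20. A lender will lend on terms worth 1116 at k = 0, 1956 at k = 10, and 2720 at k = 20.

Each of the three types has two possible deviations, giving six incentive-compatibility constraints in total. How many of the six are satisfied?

3

Mid-risk (own payoff 1956 − 164×10 = 316): to k=0 gives 1116 → profitable ✗; to k=20 gives 2720 − 164×20 = -560 → no gain ✓.
High-risk (own payoff 1116): to k=10 gives 1956 − 262×10 = -664 → no gain ✓; to k=20 gives 2720 − 262×20 = -2520 → no gain ✓.
Low-risk (own payoff 2720 − 109×20 = 540): to k=0 gives 1116 → profitable ✗; to k=10 gives 1956 − 109×10 = 866 → profitable ✗.
3 of the 6 constraints hold; not an equilibrium.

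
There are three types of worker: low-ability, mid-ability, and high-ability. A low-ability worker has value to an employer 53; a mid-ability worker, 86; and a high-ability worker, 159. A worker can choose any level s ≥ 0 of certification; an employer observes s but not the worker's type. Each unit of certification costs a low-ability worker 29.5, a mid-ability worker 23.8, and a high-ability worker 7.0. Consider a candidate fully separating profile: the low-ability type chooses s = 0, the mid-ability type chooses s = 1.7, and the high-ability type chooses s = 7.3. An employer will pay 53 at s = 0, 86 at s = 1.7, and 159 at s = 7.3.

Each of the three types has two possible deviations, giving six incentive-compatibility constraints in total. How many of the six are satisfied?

5

Mid-ability (own payoff 86 − 23.8×1.7 = 45.54): to s=0 gives 53 → profitable ✗; to s=7.3 gives 159 − 23.8×7.3 = -14.74 → no gain ✓.
Low-ability (own payoff 53): to s=1.7 gives 86 − 29.5×1.7 = 35.85 → no gain ✓; to s=7.3 gives 159 − 29.5×7.3 = -56.35 → no gain ✓.
High-ability (own payoff 159 − 7.0×7.3 = 107.9): to s=0 gives 53 → no gain ✓; to s=1.7 gives 86 − 7.0×1.7 = 74.1 → no gain ✓.
5 of the 6 constraints hold; not an equilibrium.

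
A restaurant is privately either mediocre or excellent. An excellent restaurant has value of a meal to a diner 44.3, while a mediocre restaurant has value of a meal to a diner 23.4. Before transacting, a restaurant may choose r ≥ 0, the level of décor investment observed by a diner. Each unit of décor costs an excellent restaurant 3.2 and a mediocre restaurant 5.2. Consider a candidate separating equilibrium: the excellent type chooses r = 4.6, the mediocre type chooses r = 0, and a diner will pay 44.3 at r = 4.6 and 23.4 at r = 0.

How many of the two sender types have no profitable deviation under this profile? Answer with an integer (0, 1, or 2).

2

Mediocre type: stay at 0 → 23.4; mimic → 44.3 − 5.2 × 4.6 = 20.38. IC holds (23.4 ≥ 20.38).
Excellent type: signal → 44.3 − 3.2 × 4.6 = 29.58; deviate to 0 → 23.4. IC holds (29.58 ≥ 23.4).
2 of 2 constraints hold, so this is a separating equilibrium.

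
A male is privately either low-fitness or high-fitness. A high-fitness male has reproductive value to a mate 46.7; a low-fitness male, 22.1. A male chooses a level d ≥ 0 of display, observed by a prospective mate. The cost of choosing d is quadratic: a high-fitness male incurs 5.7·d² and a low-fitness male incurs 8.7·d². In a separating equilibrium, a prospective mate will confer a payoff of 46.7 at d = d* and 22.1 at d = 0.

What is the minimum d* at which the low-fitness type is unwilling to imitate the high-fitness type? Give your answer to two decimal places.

The low-fitness type at d = 0 receives 22.1; imitating at d* yields 46.7 − 8.7·d*².
Indifference: 22.1 = 46.7 − 8.7·d*², so d*² = (46.7 − 22.1) / 8.7 ≈ 2.8276.
d* = √2.8276 ≈ 1.68.

1.68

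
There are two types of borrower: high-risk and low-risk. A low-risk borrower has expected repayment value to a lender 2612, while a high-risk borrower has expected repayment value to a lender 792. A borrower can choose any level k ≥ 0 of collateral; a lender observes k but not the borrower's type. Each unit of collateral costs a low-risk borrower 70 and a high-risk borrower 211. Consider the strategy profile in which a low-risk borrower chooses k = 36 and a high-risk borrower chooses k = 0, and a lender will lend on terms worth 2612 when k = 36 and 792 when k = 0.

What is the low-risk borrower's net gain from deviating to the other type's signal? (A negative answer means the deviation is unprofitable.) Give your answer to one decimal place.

Playing k = 36 the low-risk borrower receives 2612 − 70 × 36 = 92.
Deviating to k = 0 yields 792 instead.
Gain from deviating: 792 − 92 = 700.0.
The gain is positive, so the low-risk type's incentive-compatibility constraint is violated — this profile is not a separating equilibrium.

700.0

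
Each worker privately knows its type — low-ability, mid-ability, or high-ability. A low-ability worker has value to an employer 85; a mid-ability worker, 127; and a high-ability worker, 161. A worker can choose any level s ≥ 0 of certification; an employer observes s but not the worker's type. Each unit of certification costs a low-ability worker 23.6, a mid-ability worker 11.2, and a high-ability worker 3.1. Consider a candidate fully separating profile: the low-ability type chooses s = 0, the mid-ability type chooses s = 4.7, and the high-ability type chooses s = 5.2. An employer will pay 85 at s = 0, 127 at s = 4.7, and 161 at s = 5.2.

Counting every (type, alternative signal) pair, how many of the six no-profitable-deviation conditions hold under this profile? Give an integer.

Low-ability (own payoff 85): to s=4.7 gives 127 − 23.6×4.7 = 16.08 → no gain ✓; to s=5.2 gives 161 − 23.6×5.2 = 38.28 → no gain ✓.
Mid-ability (own payoff 127 − 11.2×4.7 = 74.36): to s=0 gives 85 → profitable ✗; to s=5.2 gives 161 − 11.2×5.2 = 102.76 → profitable ✗.
High-ability (own payoff 161 − 3.1×5.2 = 144.88): to s=0 gives 85 → no gain ✓; to s=4.7 gives 127 − 3.1×4.7 = 112.43 → no gain ✓.
4 of the 6 constraints hold; not an equilibrium.

4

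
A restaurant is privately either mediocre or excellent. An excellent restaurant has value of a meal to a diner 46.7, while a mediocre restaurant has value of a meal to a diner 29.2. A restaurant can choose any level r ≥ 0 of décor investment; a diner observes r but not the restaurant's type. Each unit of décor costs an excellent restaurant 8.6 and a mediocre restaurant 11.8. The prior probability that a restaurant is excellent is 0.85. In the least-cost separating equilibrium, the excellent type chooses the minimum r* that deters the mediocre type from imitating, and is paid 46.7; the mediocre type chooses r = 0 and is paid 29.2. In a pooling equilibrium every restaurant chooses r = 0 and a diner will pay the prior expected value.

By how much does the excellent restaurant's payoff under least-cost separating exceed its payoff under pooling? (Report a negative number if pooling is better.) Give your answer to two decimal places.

-10.13

Least-cost separating signal: r* solves 29.2 = 46.7 − 11.8·r*, so r* = (46.7 − 29.2)/11.8 ≈ 1.4831.
Excellent type's separating payoff: 46.7 − 8.6 × r* = 46.7 − 8.6 × (46.7 − 29.2)/11.8 = 46.7 − 150.5/11.8 ≈ 33.9458.
Pooling payoff: 0.85 × 46.7 + 0.15 × 29.2 = 44.075.
Difference: 33.9458 − 44.075 = -10.1292, i.e. -10.13 to two decimal places.
The excellent type would prefer the pooling outcome.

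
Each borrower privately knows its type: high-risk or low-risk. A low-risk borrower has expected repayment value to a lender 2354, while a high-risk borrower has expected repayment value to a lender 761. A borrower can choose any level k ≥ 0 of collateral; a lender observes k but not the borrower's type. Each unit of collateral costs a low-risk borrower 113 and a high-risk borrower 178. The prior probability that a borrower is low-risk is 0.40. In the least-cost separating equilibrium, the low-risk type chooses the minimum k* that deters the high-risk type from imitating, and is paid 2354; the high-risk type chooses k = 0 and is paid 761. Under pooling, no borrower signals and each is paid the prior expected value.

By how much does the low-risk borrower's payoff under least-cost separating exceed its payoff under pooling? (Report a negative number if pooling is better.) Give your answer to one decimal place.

-55.5

Least-cost separating signal: k* solves 761 = 2354 − 178·k*, so k* = (2354 − 761)/178 ≈ 8.9494.
Low-risk type's separating payoff: 2354 − 113 × k* = 2354 − 113 × (2354 − 761)/178 = 2354 − 180009/178 ≈ 1342.713.
Pooling payoff: 0.40 × 2354 + 0.60 × 761 = 1398.2.
Difference: 1342.713 − 1398.2 = -55.487, i.e. -55.5 to one decimal place.
The low-risk type would prefer the pooling outcome.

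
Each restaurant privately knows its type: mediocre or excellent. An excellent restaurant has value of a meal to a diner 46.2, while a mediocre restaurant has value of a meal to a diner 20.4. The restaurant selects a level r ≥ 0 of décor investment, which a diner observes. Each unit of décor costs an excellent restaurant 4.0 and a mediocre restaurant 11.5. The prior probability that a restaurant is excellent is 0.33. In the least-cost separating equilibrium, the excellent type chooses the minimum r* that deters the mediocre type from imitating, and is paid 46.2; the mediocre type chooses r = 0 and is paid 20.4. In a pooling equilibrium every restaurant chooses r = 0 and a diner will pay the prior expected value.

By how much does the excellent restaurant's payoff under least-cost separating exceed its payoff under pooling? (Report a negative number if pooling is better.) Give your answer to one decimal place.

Least-cost separating signal: r* solves 20.4 = 46.2 − 11.5·r*, so r* = (46.2 − 20.4)/11.5 ≈ 2.2435.
Excellent type's separating payoff: 46.2 − 4.0 × r* = 46.2 − 4.0 × (46.2 − 20.4)/11.5 = 46.2 − 103.2/11.5 ≈ 37.226.
Pooling payoff: 0.33 × 46.2 + 0.67 × 20.4 = 28.914.
Difference: 37.226 − 28.914 = 8.312, i.e. 8.3 to one decimal place.
The excellent type prefers to separate.

8.3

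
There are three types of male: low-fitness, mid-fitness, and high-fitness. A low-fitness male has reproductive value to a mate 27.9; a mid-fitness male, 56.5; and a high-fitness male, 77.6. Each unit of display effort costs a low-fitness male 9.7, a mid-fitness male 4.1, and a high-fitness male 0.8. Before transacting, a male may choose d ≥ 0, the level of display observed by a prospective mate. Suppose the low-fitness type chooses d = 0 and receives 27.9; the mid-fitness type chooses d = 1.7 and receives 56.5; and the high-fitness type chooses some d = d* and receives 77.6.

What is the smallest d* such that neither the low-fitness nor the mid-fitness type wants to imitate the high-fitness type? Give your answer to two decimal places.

Mid-fitness type (on-path payoff 56.5 − 4.1×1.7 = 49.53) won't mimic when 49.53 ≥ 77.6 − 4.1·d*, i.e. d* ≥ 6.85.
Low-fitness type (on-path payoff 27.9) won't mimic when 27.9 ≥ 77.6 − 9.7·d*, i.e. d* ≥ 5.12.
Both must hold, so d* = max(5.12, 6.85) = 6.85. The mid-fitness type's constraint binds.

6.85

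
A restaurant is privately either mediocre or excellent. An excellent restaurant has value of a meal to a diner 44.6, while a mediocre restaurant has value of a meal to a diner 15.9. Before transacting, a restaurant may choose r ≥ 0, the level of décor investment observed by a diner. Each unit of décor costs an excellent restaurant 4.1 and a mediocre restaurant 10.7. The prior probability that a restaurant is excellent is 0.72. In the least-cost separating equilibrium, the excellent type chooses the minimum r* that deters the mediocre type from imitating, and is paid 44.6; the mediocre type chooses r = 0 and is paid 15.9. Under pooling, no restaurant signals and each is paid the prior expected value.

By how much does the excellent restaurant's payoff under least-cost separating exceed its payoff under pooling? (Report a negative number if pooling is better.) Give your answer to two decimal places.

Least-cost separating signal: r* solves 15.9 = 44.6 − 10.7·r*, so r* = (44.6 − 15.9)/10.7 ≈ 2.6822.
Excellent type's separating payoff: 44.6 − 4.1 × r* = 44.6 − 4.1 × (44.6 − 15.9)/10.7 = 44.6 − 117.67/10.7 ≈ 33.6028.
Pooling payoff: 0.72 × 44.6 + 0.28 × 15.9 = 36.564.
Difference: 33.6028 − 36.564 = -2.9612, i.e. -2.96 to two decimal places.
The excellent type would prefer the pooling outcome.

-2.96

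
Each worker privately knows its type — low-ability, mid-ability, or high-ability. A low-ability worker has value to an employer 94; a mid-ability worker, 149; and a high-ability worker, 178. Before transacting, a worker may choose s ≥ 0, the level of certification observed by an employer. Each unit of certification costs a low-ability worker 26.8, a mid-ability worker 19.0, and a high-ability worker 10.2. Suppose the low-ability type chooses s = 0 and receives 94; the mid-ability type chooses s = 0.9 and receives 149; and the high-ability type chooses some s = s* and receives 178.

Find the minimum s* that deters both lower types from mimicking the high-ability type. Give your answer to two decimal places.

Low-ability type (on-path payoff 94) won't mimic when 94 ≥ 178 − 26.8·s*, i.e. s* ≥ 3.13.
Mid-ability type (on-path payoff 149 − 19.0×0.9 = 131.9) won't mimic when 131.9 ≥ 178 − 19.0·s*, i.e. s* ≥ 2.43.
Both must hold, so s* = max(3.13, 2.43) = 3.13. The low-ability type's constraint binds.

3.13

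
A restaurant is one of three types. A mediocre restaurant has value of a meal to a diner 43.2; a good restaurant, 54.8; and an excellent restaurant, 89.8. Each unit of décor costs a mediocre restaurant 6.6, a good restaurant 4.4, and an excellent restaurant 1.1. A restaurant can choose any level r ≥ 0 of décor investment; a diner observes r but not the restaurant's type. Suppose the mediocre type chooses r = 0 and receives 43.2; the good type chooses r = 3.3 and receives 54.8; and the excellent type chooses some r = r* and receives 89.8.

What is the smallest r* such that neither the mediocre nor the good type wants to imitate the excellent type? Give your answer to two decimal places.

Good type (on-path payoff 54.8 − 4.4×3.3 = 40.28) won't mimic when 40.28 ≥ 89.8 − 4.4·r*, i.e. r* ≥ 11.25.
Mediocre type (on-path payoff 43.2) won't mimic when 43.2 ≥ 89.8 − 6.6·r*, i.e. r* ≥ 7.06.
Both must hold, so r* = max(7.06, 11.25) = 11.25. The good type's constraint binds.

11.25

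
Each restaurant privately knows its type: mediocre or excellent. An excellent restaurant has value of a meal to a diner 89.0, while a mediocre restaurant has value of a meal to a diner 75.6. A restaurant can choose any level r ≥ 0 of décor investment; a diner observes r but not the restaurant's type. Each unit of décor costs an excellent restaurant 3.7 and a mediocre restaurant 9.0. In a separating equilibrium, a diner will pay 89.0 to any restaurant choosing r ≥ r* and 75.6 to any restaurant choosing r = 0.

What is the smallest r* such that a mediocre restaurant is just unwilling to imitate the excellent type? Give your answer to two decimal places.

1.49

A mediocre restaurant choosing r = 0 receives 75.6.
Imitating at r* instead would pay 89.0 at cost 9.0·r*, netting 89.0 − 9.0·r*.
Indifference: 75.6 = 89.0 − 9.0·r*, so r* = (89.0 − 75.6) / 9.0 ≈ 1.49.
At r* the mediocre type's incentive constraint just binds; the excellent type strictly prefers r* since its per-unit cost is lower.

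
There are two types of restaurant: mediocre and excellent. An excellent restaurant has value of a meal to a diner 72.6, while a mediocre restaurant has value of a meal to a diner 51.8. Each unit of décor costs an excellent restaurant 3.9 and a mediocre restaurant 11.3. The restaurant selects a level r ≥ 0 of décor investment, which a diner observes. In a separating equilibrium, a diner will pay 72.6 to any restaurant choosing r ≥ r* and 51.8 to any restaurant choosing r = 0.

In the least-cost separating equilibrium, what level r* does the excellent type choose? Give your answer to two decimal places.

1.84

A mediocre restaurant choosing r = 0 receives 51.8.
Imitating at r* instead would pay 72.6 at cost 11.3·r*, netting 72.6 − 11.3·r*.
Indifference: 51.8 = 72.6 − 11.3·r*, so r* = (72.6 − 51.8) / 11.3 ≈ 1.84.
This is the mediocre type's binding incentive-compatibility constraint; any r ≥ 1.84 sustains separation on that side.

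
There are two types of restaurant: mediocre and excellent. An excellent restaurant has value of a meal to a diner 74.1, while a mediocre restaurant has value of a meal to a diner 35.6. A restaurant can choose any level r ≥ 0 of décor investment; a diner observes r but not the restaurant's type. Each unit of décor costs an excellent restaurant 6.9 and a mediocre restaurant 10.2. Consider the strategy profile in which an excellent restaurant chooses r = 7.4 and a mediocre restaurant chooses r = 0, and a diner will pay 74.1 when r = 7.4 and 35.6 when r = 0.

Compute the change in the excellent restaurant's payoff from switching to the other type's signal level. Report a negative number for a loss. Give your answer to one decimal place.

12.6

Playing r = 7.4 the excellent restaurant receives 74.1 − 6.9 × 7.4 = 23.04.
Deviating to r = 0 yields 35.6 instead.
Gain from deviating: 35.6 − 23.04 = 12.56, i.e. 12.6 to one decimal place.
The gain is positive, so the excellent type's incentive-compatibility constraint is violated — this profile is not a separating equilibrium.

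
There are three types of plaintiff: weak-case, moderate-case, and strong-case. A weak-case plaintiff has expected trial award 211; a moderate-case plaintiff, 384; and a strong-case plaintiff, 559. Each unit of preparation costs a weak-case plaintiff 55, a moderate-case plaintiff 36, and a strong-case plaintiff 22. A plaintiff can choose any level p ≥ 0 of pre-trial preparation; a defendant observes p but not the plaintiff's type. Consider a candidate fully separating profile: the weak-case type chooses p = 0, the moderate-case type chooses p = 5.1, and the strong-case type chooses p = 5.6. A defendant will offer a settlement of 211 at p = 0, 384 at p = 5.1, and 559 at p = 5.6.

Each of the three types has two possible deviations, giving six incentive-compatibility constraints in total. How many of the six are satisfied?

Weak-case (own payoff 211): to p=5.1 gives 384 − 55×5.1 = 103.5 → no gain ✓; to p=5.6 gives 559 − 55×5.6 = 251 → profitable ✗.
Moderate-case (own payoff 384 − 36×5.1 = 200.4): to p=0 gives 211 → profitable ✗; to p=5.6 gives 559 − 36×5.6 = 357.4 → profitable ✗.
Strong-case (own payoff 559 − 22×5.6 = 435.8): to p=0 gives 211 → no gain ✓; to p=5.1 gives 384 − 22×5.1 = 271.8 → no gain ✓.
3 of the 6 constraints hold; not an equilibrium.

3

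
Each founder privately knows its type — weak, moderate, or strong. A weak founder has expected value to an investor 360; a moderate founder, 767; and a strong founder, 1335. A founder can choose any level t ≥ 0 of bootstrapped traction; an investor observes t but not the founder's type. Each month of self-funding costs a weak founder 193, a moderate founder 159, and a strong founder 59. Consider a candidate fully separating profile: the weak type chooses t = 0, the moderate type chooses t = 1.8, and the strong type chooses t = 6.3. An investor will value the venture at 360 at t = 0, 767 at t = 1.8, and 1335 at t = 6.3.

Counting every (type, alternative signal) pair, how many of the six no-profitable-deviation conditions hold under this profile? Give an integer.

Strong (own payoff 1335 − 59×6.3 = 963.3): to t=0 gives 360 → no gain ✓; to t=1.8 gives 767 − 59×1.8 = 660.8 → no gain ✓.
Weak (own payoff 360): to t=1.8 gives 767 − 193×1.8 = 419.6 → profitable ✗; to t=6.3 gives 1335 − 193×6.3 = 119.1 → no gain ✓.
Moderate (own payoff 767 − 159×1.8 = 480.8): to t=0 gives 360 → no gain ✓; to t=6.3 gives 1335 − 159×6.3 = 333.3 → no gain ✓.
5 of the 6 constraints hold; not an equilibrium.

5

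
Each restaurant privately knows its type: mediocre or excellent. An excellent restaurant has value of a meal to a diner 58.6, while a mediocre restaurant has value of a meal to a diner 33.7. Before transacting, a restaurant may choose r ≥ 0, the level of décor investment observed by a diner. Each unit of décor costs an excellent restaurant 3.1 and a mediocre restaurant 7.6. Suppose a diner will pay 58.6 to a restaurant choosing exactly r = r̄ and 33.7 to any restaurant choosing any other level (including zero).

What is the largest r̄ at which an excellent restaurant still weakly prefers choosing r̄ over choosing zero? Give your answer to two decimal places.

Choosing r̄ yields the excellent type 58.6 − 3.1·r̄; choosing zero yields 33.7.
The excellent type is indifferent at 58.6 − 3.1·r̄ = 33.7, i.e. r̄ = (58.6 − 33.7) / 3.1 ≈ 8.03.
For any r̄ above 8.03 the excellent type would rather pool at zero, so separation collapses.

8.03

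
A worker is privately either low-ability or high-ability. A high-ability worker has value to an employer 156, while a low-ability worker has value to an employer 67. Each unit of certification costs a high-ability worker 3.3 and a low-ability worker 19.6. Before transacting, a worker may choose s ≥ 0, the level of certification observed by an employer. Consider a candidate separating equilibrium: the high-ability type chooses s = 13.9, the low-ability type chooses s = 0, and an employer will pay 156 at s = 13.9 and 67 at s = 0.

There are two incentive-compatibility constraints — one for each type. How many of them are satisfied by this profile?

2

Low-ability type: stay at 0 → 67; mimic → 156 − 19.6 × 13.9 = -116.44. IC holds (67 ≥ -116.44).
High-ability type: signal → 156 − 3.3 × 13.9 = 110.13; deviate to 0 → 67. IC holds (110.13 ≥ 67).
2 of 2 constraints hold, so this is a separating equilibrium.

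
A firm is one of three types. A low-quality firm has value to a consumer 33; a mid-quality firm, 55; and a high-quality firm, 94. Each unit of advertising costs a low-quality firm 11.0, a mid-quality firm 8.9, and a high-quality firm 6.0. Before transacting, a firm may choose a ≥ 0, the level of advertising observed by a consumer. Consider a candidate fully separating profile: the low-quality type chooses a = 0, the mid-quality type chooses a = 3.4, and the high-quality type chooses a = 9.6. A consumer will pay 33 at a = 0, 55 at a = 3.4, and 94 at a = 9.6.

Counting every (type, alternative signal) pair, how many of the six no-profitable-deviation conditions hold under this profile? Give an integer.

5

Low-quality (own payoff 33): to a=3.4 gives 55 − 11.0×3.4 = 17.6 → no gain ✓; to a=9.6 gives 94 − 11.0×9.6 = -11.6 → no gain ✓.
High-quality (own payoff 94 − 6.0×9.6 = 36.4): to a=0 gives 33 → no gain ✓; to a=3.4 gives 55 − 6.0×3.4 = 34.6 → no gain ✓.
Mid-quality (own payoff 55 − 8.9×3.4 = 24.74): to a=0 gives 33 → profitable ✗; to a=9.6 gives 94 − 8.9×9.6 = 8.56 → no gain ✓.
5 of the 6 constraints hold; not an equilibrium.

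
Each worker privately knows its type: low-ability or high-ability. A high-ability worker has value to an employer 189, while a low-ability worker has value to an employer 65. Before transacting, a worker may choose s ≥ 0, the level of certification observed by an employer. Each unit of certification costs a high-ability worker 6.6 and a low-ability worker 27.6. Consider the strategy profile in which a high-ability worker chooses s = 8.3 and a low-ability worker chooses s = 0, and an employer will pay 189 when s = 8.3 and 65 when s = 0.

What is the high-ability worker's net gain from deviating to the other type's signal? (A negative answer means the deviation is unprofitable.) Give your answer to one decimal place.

-69.2

Playing s = 8.3 the high-ability worker receives 189 − 6.6 × 8.3 = 134.22.
Deviating to s = 0 yields 65 instead.
Gain from deviating: 65 − 134.22 = -69.22, i.e. -69.2 to one decimal place.
The gain is negative, so the high-ability type's incentive-compatibility constraint is satisfied.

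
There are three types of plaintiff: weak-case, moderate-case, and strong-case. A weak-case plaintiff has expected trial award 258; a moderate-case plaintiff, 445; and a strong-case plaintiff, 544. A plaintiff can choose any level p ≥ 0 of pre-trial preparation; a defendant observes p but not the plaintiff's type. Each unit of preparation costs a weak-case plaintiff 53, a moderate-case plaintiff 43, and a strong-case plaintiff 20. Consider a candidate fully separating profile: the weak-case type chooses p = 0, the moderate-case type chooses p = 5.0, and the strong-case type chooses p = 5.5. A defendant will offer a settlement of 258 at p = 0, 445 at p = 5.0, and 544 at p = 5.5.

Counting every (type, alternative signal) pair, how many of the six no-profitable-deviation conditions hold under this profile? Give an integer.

4

Weak-case (own payoff 258): to p=5.0 gives 445 − 53×5.0 = 180 → no gain ✓; to p=5.5 gives 544 − 53×5.5 = 252.5 → no gain ✓.
Moderate-case (own payoff 445 − 43×5.0 = 230): to p=0 gives 258 → profitable ✗; to p=5.5 gives 544 − 43×5.5 = 307.5 → profitable ✗.
Strong-case (own payoff 544 − 20×5.5 = 434): to p=0 gives 258 → no gain ✓; to p=5.0 gives 445 − 20×5.0 = 345 → no gain ✓.
4 of the 6 constraints hold; not an equilibrium.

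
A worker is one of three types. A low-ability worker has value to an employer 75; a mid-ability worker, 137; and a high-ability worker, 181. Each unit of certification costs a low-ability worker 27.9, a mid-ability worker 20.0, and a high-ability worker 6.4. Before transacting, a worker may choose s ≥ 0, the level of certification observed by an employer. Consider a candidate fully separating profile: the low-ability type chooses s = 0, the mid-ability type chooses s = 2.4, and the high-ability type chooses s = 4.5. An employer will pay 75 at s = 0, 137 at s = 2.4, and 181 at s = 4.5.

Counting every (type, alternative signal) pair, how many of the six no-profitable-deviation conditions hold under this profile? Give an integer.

Low-ability (own payoff 75): to s=2.4 gives 137 − 27.9×2.4 = 70.04 → no gain ✓; to s=4.5 gives 181 − 27.9×4.5 = 55.45 → no gain ✓.
High-ability (own payoff 181 − 6.4×4.5 = 152.2): to s=0 gives 75 → no gain ✓; to s=2.4 gives 137 − 6.4×2.4 = 121.64 → no gain ✓.
Mid-ability (own payoff 137 − 20.0×2.4 = 89): to s=0 gives 75 → no gain ✓; to s=4.5 gives 181 − 20.0×4.5 = 91 → profitable ✗.
5 of the 6 constraints hold; not an equilibrium.

5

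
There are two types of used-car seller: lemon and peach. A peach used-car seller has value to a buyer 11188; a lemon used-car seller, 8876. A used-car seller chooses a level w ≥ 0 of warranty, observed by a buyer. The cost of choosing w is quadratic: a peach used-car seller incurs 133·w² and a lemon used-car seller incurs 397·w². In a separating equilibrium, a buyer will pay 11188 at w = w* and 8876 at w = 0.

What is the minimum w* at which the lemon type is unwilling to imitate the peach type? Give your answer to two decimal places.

The lemon type at w = 0 receives 8876; imitating at w* yields 11188 − 397·w*².
Indifference: 8876 = 11188 − 397·w*², so w*² = (11188 − 8876) / 397 ≈ 5.8237.
w* = √5.8237 ≈ 2.41.

2.41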